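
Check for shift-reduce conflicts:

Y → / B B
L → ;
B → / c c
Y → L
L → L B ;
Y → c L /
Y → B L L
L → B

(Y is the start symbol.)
Augment with Y' → Y and build the canonical LR(0) collection (I0 = CLOSURE({[Y' → . Y]}), then GOTO on every symbol after a dot until no new states appear). It has 20 states:
  I0: { [B → . / c c], [L → . ;], [L → . B], [L → . L B ;], [Y → . / B B], [Y → . B L L], [Y → . L], [Y → . c L /], [Y' → . Y] }  — shift
  I1: { [B → . / c c], [B → / . c c], [Y → / . B B] }  — shift
  I2: { [L → ; .] }  — reduce
  I3: { [B → . / c c], [L → . ;], [L → . B], [L → . L B ;], [L → B .], [Y → B . L L] }  — shift, reduce
  I4: { [B → . / c c], [L → L . B ;], [Y → L .] }  — shift, reduce
  I5: { [Y' → Y .] }  — accept
  I6: { [B → . / c c], [L → . ;], [L → . B], [L → . L B ;], [Y → c . L /] }  — shift
  I7: { [B → / . c c] }  — shift
  I8: { [L → B .] }  — reduce
  I9: { [B → . / c c], [L → L . B ;], [Y → c L . /] }  — shift
  I10: { [B → / . c c], [Y → c L / .] }  — shift, reduce
  I11: { [L → L B . ;] }  — shift
  I12: { [L → L B ; .] }  — reduce
  I13: { [B → / c . c] }  — shift
  I14: { [B → / c c .] }  — reduce
  I15: { [B → . / c c], [L → . ;], [L → . B], [L → . L B ;], [L → L . B ;], [Y → B L . L] }  — shift
  I16: { [L → B .], [L → L B . ;] }  — shift, reduce
  I17: { [B → . / c c], [L → L . B ;], [Y → B L L .] }  — shift, reduce
  I18: { [B → . / c c], [Y → / B . B] }  — shift
  I19: { [Y → / B B .] }  — reduce

I3 contains reduce item [L → B .] and shift items [B → . / c c], [L → . ;] — shift-reduce conflict.
I4 contains reduce item [Y → L .] and shift item [B → . / c c] — shift-reduce conflict.
I10 contains reduce item [Y → c L / .] and shift item [B → / . c c] — shift-reduce conflict.
I16 contains reduce item [L → B .] and shift item [L → L B . ;] — shift-reduce conflict.
I17 contains reduce item [Y → B L L .] and shift item [B → . / c c] — shift-reduce conflict.

Answer: Yes — I3: [L → B .] vs [B → . / c c]; I4: [Y → L .] vs [B → . / c c]; I10: [Y → c L / .] vs [B → / . c c]; I16: [L → B .] vs [L → L B . ;]; I17: [Y → B L L .] vs [B → . / c c]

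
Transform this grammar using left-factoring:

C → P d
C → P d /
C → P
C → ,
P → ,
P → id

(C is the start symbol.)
Left-factoring transforms A → αβ₁ | αβ₂ into A → αA' and A' → β₁ | β₂
(α is the longest common prefix among the alternatives). Repeat until
no nonterminal has two alternatives with a common prefix.

Round 1: C has alternatives sharing prefix 'P'. Introduce C': C → P C'
  Add: C' → d
  Add: C' → d /
  Add: C' → ε

Round 2: C' has alternatives sharing prefix 'd'. Introduce C'': C' → d C''
  Add: C'' → ε
  Add: C'' → /

No remaining common prefixes — done.

Resulting grammar:
C → P C'
C' → d C''
C'' → ε
C'' → /
C' → ε
C → ,
P → ,
P → id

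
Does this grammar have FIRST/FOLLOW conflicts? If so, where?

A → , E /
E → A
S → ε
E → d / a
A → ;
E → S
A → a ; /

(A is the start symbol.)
No FIRST/FOLLOW conflicts.

Nullable non-terminals: E, S.
FIRST sets used below: FIRST(A) = { ',', ';', 'a' }, FIRST(S) = { ε }

E: nullable alternative(s) E → S; FOLLOW(E) = { '/' }
  E → A: FIRST \ {ε} = { ',', ';', 'a' } — disjoint from FOLLOW(E)
  E → d / a: FIRST \ {ε} = { 'd' } — disjoint from FOLLOW(E)
  E → S: FIRST \ {ε} = { } — this is the only nullable alternative, skip
S has a nullable alternative but only one production, so nothing to check.

A has no nullable alternative, so no FIRST/FOLLOW check is needed there.

No FIRST/FOLLOW conflicts found.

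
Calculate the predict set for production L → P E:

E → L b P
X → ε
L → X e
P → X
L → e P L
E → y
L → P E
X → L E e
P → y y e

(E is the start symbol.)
{ 'e', 'y' }

PREDICT(L → P E) = (FIRST(RHS) \ {ε}) ∪ (FOLLOW(L) if ε ∈ FIRST(RHS), i.e. RHS ⇒* ε)
FIRST(P) = { 'e', 'y', ε }
FIRST(E) = { 'e', 'y' }
FIRST(P E) = { 'e', 'y' }
ε ∉ FIRST(P E), so FOLLOW(L) is not added.
PREDICT(L → P E) = { 'e', 'y' }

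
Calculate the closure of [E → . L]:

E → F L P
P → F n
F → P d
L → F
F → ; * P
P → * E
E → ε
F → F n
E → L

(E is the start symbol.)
Start with: [E → . L]
  [E → . L] has the dot before L: add [L → . F]
  [L → . F] has the dot before F: add [F → . P d], [F → . ; * P], [F → . F n]
  [F → . P d] has the dot before P: add [P → . F n], [P → . * E]
No further items can be added.

CLOSURE = { [E → . L], [F → . ; * P], [F → . F n], [F → . P d], [L → . F], [P → . * E], [P → . F n] }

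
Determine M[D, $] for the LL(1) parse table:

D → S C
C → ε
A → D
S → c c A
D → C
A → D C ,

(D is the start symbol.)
D → C

To find M[D, $], we find productions for D where $ is in the predict set (PREDICT(N → α) = (FIRST(α) \ {ε}) ∪ (FOLLOW(N) if α ⇒* ε)).

Relevant sets:
  FIRST(S) = { 'c' }
  FIRST(C) = { ε }
  FOLLOW(D) = { $, ',' }

D → S C: PREDICT = { 'c' }
D → C: PREDICT = { $, ',' }
  $ is in predict set, so this production goes in M[D, $]

M[D, $] = D → C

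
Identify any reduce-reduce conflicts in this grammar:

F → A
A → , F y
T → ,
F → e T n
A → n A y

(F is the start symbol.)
A reduce-reduce conflict occurs when an LR(0) state has two complete items [A → α .] and [B → β .] — both call for a reduction, and with no lookahead the parser cannot choose between them.

Augment with F' → F and build the canonical LR(0) collection (I0 = CLOSURE({[F' → . F]}), then GOTO on every symbol after a dot until no new states appear). It has 13 states:
  I0: { [A → . , F y], [A → . n A y], [F → . A], [F → . e T n], [F' → . F] }  — shift
  I1: { [A → , . F y], [A → . , F y], [A → . n A y], [F → . A], [F → . e T n] }  — shift
  I2: { [F → A .] }  — reduce
  I3: { [F' → F .] }  — accept
  I4: { [F → e . T n], [T → . ,] }  — shift
  I5: { [A → . , F y], [A → . n A y], [A → n . A y] }  — shift
  I6: { [A → n A . y] }  — shift
  I7: { [A → n A y .] }  — reduce
  I8: { [T → , .] }  — reduce
  I9: { [F → e T . n] }  — shift
  I10: { [F → e T n .] }  — reduce
  I11: { [A → , F . y] }  — shift
  I12: { [A → , F y .] }  — reduce

No state contains more than one complete item.

Answer: No reduce-reduce conflicts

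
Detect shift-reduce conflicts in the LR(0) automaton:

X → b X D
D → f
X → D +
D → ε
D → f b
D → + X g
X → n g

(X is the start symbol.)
Augment with X' → X and build the canonical LR(0) collection (I0 = CLOSURE({[X' → . X]}), then GOTO on every symbol after a dot until no new states appear). It has 14 states:
  I0: { [D → . + X g], [D → . f b], [D → . f], [D → .], [X → . D +], [X → . b X D], [X → . n g], [X' → . X] }  — shift, reduce
  I1: { [D → + . X g], [D → . + X g], [D → . f b], [D → . f], [D → .], [X → . D +], [X → . b X D], [X → . n g] }  — shift, reduce
  I2: { [X → D . +] }  — shift
  I3: { [X' → X .] }  — accept
  I4: { [D → . + X g], [D → . f b], [D → . f], [D → .], [X → . D +], [X → . b X D], [X → . n g], [X → b . X D] }  — shift, reduce
  I5: { [D → f . b], [D → f .] }  — shift, reduce
  I6: { [X → n . g] }  — shift
  I7: { [X → n g .] }  — reduce
  I8: { [D → f b .] }  — reduce
  I9: { [D → . + X g], [D → . f b], [D → . f], [D → .], [X → b X . D] }  — shift, reduce
  I10: { [X → b X D .] }  — reduce
  I11: { [X → D + .] }  — reduce
  I12: { [D → + X . g] }  — shift
  I13: { [D → + X g .] }  — reduce

I0 contains reduce item [D → .] and shift items [D → . + X g], [D → . f], [D → . f b], [X → . b X D], [X → . n g] — shift-reduce conflict.
I1 contains reduce item [D → .] and shift items [D → . + X g], [D → . f], [D → . f b], [X → . b X D], [X → . n g] — shift-reduce conflict.
I4 contains reduce item [D → .] and shift items [D → . + X g], [D → . f], [D → . f b], [X → . b X D], [X → . n g] — shift-reduce conflict.
I5 contains reduce item [D → f .] and shift item [D → f . b] — shift-reduce conflict.
I9 contains reduce item [D → .] and shift items [D → . + X g], [D → . f], [D → . f b] — shift-reduce conflict.

Answer: Yes — I0: [D → .] vs [D → . + X g]; I1: [D → .] vs [D → . + X g]; I4: [D → .] vs [D → . + X g]; I5: [D → f .] vs [D → f . b]; I9: [D → .] vs [D → . + X g]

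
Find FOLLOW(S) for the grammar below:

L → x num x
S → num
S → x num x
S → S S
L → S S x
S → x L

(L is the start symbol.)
To compute FOLLOW(S), find every occurrence of S on a right-hand side N → α S β: add FIRST(β) \ {ε}, and if β is empty or nullable also add FOLLOW(N). Iterate to a fixed point.

In S → S S: S is followed by S, add FIRST(S) \ {ε} = { 'num', 'x' }
In S → S S: S is at the end; this adds FOLLOW(S) to itself — nothing new
In L → S S x: S is followed by S x, add FIRST(S x) \ {ε} = { 'num', 'x' }
In L → S S x: S is followed by x, add FIRST(x) \ {ε} = { 'x' }

Taking the union: FOLLOW(S) = { 'num', 'x' }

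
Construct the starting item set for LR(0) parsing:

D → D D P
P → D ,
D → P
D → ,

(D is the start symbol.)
First, augment the grammar with D' → D
I₀ = CLOSURE({ [D' → . D] }):
  [D' → . D] has the dot before D: add [D → . D D P], [D → . P], [D → . ,]
  [D → . P] has the dot before P: add [P → . D ,]
No further items can be added.

I₀ = { [D → . ,], [D → . D D P], [D → . P], [D' → . D], [P → . D ,] }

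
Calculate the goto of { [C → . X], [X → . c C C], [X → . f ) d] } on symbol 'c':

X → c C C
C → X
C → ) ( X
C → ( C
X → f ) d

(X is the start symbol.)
{ [C → . ( C], [C → . ) ( X], [C → . X], [X → . c C C], [X → . f ) d], [X → c . C C] }

GOTO(I, 'c') = CLOSURE({ [A → αX.β] : [A → α.Xβ] ∈ I, X = 'c' })

Items with dot before 'c', with the dot advanced:
  [X → . c C C] → [X → c . C C]
Closure of the advanced items:
  [X → c . C C] has the dot before C: add [C → . X], [C → . ) ( X], [C → . ( C]
  [C → . X] has the dot before X: add [X → . c C C], [X → . f ) d]

GOTO = { [C → . ( C], [C → . ) ( X], [C → . X], [X → . c C C], [X → . f ) d], [X → c . C C] }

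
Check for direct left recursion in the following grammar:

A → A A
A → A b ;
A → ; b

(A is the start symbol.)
A → A A: LEFT RECURSIVE (starts with A)
A → A b ;: LEFT RECURSIVE (starts with A)
A → ; b: starts with ';'

The grammar has direct left recursion on: A.

Answer: Yes, A is left-recursive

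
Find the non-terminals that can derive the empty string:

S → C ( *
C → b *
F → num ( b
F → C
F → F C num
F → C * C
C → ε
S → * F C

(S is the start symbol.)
A non-terminal is nullable if it can derive ε (the empty string): either it has an ε-production, or it has a production whose right-hand side consists entirely of nullable non-terminals.

ε-productions: C → ε
So C is immediately nullable.
F → C: every symbol on the right is nullable, so F is nullable too.
No further non-terminal can be added: every production for the remaining non-terminals contains a terminal or a non-nullable non-terminal.
Nullable = { 'C', 'F' }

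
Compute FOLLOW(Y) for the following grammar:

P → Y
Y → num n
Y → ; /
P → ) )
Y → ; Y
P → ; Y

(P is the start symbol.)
To compute FOLLOW(Y), find every occurrence of Y on a right-hand side N → α Y β: add FIRST(β) \ {ε}, and if β is empty or nullable also add FOLLOW(N). Iterate to a fixed point.

In P → Y: Y is at the end, add FOLLOW(P)
In Y → ; Y: Y is at the end; this adds FOLLOW(Y) to itself — nothing new
In P → ; Y: Y is at the end, add FOLLOW(P)

The FOLLOW sets referred to above (computed the same way, to a fixed point):
  FOLLOW(P) = { $ }

Taking the union: FOLLOW(Y) = { $ }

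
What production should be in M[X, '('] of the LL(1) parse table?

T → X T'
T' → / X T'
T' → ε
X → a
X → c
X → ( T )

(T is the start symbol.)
To find M[X, '('], we find productions for X where '(' is in the predict set (PREDICT(N → α) = (FIRST(α) \ {ε}) ∪ (FOLLOW(N) if α ⇒* ε)).

X → a: PREDICT = { 'a' }
X → c: PREDICT = { 'c' }
X → ( T ): PREDICT = { '(' }
  '(' is in predict set, so this production goes in M[X, '(']

M[X, '('] = X → ( T )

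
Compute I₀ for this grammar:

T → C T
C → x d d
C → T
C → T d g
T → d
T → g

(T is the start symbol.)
{ [C → . T d g], [C → . T], [C → . x d d], [T → . C T], [T → . d], [T → . g], [T' → . T] }

First, augment the grammar with T' → T
I₀ = CLOSURE({ [T' → . T] }):
  [T' → . T] has the dot before T: add [T → . C T], [T → . d], [T → . g]
  [T → . C T] has the dot before C: add [C → . x d d], [C → . T], [C → . T d g]
No further items can be added.

I₀ = { [C → . T d g], [C → . T], [C → . x d d], [T → . C T], [T → . d], [T → . g], [T' → . T] }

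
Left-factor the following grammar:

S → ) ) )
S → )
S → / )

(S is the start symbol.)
S → ) S'
S' → ) )
S' → ε
S → / )

Left-factoring transforms A → αβ₁ | αβ₂ into A → αA' and A' → β₁ | β₂
(α is the longest common prefix among the alternatives). Repeat until
no nonterminal has two alternatives with a common prefix.

Round 1: S has alternatives sharing prefix ')'. Introduce S': S → ) S'
  Add: S' → ) )
  Add: S' → ε

No remaining common prefixes — done.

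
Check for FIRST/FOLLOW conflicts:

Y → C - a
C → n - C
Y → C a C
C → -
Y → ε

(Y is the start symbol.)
No FIRST/FOLLOW conflicts.

Nullable non-terminals: Y.
FIRST sets used below: FIRST(C) = { '-', 'n' }

Y: nullable alternative(s) Y → ε; FOLLOW(Y) = { $ }
  Y → C - a: FIRST \ {ε} = { '-', 'n' } — disjoint from FOLLOW(Y)
  Y → C a C: FIRST \ {ε} = { '-', 'n' } — disjoint from FOLLOW(Y)
  Y → ε: FIRST \ {ε} = { } — this is the only nullable alternative, skip

C has no nullable alternative, so no FIRST/FOLLOW check is needed there.

No FIRST/FOLLOW conflicts found.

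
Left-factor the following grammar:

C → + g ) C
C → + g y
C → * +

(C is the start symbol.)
Left-factoring transforms A → αβ₁ | αβ₂ into A → αA' and A' → β₁ | β₂
(α is the longest common prefix among the alternatives). Repeat until
no nonterminal has two alternatives with a common prefix.

Round 1: C has alternatives sharing prefix '+ g'. Introduce C': C → + g C'
  Add: C' → ) C
  Add: C' → y

No remaining common prefixes — done.

Resulting grammar:
C → + g C'
C' → ) C
C' → y
C → * +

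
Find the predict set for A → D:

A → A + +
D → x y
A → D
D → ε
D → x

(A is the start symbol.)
PREDICT(A → D) = (FIRST(RHS) \ {ε}) ∪ (FOLLOW(A) if ε ∈ FIRST(RHS), i.e. RHS ⇒* ε)
FIRST(D) = { 'x', ε }
FIRST(D) = { 'x', ε }
ε ∈ FIRST(D) (the right-hand side is nullable), so add FOLLOW(A) = { $, '+' }
PREDICT(A → D) = { $, '+', 'x' }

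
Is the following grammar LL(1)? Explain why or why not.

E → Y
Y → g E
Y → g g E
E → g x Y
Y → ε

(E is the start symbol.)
No. Predict set conflict for E: { 'g' }

A grammar is LL(1) if for each non-terminal N with multiple productions, the predict sets of those productions are pairwise disjoint, where PREDICT(N → α) = (FIRST(α) \ {ε}) ∪ (FOLLOW(N) if α ⇒* ε).

Relevant sets:
  FIRST(Y) = { 'g', ε }
  FOLLOW(E) = { $ }
  FOLLOW(Y) = { $ }

For E:
  PREDICT(E → Y) = { $, 'g' }
  PREDICT(E → g x Y) = { 'g' }
For Y:
  PREDICT(Y → g E) = { 'g' }
  PREDICT(Y → g g E) = { 'g' }
  PREDICT(Y → ε) = { $ }

Conflict found: Predict set conflict for E: { 'g' }
The grammar is NOT LL(1).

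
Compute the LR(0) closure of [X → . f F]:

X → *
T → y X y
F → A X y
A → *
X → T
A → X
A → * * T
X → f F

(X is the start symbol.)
To compute CLOSURE, for each item [A → α.Bβ] where B is a non-terminal, add [B → .γ] for all productions B → γ; repeat for the newly added items until nothing changes.

Start with: [X → . f F]
The dot precedes the terminal f, so nothing is added.

CLOSURE = { [X → . f F] }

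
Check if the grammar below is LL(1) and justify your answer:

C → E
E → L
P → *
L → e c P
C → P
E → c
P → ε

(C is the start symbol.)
A grammar is LL(1) if for each non-terminal N with multiple productions, the predict sets of those productions are pairwise disjoint, where PREDICT(N → α) = (FIRST(α) \ {ε}) ∪ (FOLLOW(N) if α ⇒* ε).

Relevant sets:
  FIRST(E) = { 'c', 'e' }
  FIRST(P) = { '*', ε }
  FIRST(L) = { 'e' }
  FOLLOW(C) = { $ }
  FOLLOW(P) = { $ }

For C:
  PREDICT(C → E) = { 'c', 'e' }
  PREDICT(C → P) = { $, '*' }
For E:
  PREDICT(E → L) = { 'e' }
  PREDICT(E → c) = { 'c' }
For P:
  PREDICT(P → '*') = { '*' }
  PREDICT(P → ε) = { $ }
L has a single production, so nothing to check there.

All predict sets are disjoint. The grammar IS LL(1).

Answer: Yes, the grammar is LL(1).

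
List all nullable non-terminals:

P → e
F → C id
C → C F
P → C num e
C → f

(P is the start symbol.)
A non-terminal is nullable if it can derive ε (the empty string): either it has an ε-production, or it has a production whose right-hand side consists entirely of nullable non-terminals.

There are no ε-productions, so no non-terminal can derive ε.
No non-terminals are nullable.

Answer: None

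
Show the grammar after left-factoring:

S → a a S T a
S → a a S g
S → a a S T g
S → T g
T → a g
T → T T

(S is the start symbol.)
Left-factoring transforms A → αβ₁ | αβ₂ into A → αA' and A' → β₁ | β₂
(α is the longest common prefix among the alternatives). Repeat until
no nonterminal has two alternatives with a common prefix.

Round 1: S has alternatives sharing prefix 'a a S'. Introduce S': S → a a S S'
  Add: S' → T a
  Add: S' → g
  Add: S' → T g

Round 2: S' has alternatives sharing prefix 'T'. Introduce S'': S' → T S''
  Add: S'' → a
  Add: S'' → g

No remaining common prefixes — done.

Resulting grammar:
S → a a S S'
S' → T S''
S'' → a
S'' → g
S' → g
S → T g
T → a g
T → T T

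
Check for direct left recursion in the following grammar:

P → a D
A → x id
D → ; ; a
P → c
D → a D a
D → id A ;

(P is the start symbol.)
No direct left recursion

P → a D: starts with a
A → x id: starts with x
D → ; ; a: starts with ';'
P → c: starts with c
D → a D a: starts with a
D → id A ;: starts with id

No direct left recursion found.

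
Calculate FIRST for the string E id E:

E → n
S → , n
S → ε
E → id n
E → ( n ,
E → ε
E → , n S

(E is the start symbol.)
{ '(', ',', 'id', 'n' }

FIRST sets of the non-terminals involved (from the grammar, by fixed-point iteration):
  FIRST(E) = { '(', ',', 'id', 'n', ε }

To compute FIRST(E id E), process the symbols left to right:
Symbol E is a non-terminal. Add FIRST(E) \ {ε} = { '(', ',', 'id', 'n' }
E is nullable (ε ∈ FIRST(E)), continue to the next symbol.
Symbol id is a terminal. Add 'id' and stop.
FIRST(E id E) = { '(', ',', 'id', 'n' }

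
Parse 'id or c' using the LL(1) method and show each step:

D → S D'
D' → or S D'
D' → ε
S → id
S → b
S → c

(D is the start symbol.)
Stack is shown with the top on the left.

Stack      Input      Action
----------------------------
D $        id or c $  output D → S D'
S D' $     id or c $  output S → id
id D' $    id or c $  match 'id'
D' $       or c $     output D' → or S D'
or S D' $  or c $     match 'or'
S D' $     c $        output S → c
c D' $     c $        match 'c'
D' $       $          output D' → ε
$          $          accept

The string is accepted.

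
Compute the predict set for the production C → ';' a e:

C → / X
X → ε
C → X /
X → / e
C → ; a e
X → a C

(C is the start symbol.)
PREDICT(C → ';' a e) = (FIRST(RHS) \ {ε}) ∪ (FOLLOW(C) if ε ∈ FIRST(RHS), i.e. RHS ⇒* ε)
FIRST(';' a e) = { ';' }
ε ∉ FIRST(';' a e), so FOLLOW(C) is not added.
PREDICT(C → ';' a e) = { ';' }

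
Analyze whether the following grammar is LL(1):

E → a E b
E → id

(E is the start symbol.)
A grammar is LL(1) if for each non-terminal N with multiple productions, the predict sets of those productions are pairwise disjoint, where PREDICT(N → α) = (FIRST(α) \ {ε}) ∪ (FOLLOW(N) if α ⇒* ε).

For E:
  PREDICT(E → a E b) = { 'a' }
  PREDICT(E → id) = { 'id' }

All predict sets are disjoint. The grammar IS LL(1).

Answer: Yes, the grammar is LL(1).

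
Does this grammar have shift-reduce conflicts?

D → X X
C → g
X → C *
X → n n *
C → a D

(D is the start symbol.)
No shift-reduce conflicts

A shift-reduce conflict occurs when an LR(0) state has both:
  - a complete (reduce) item [A → α .] (dot at the end), and
  - a shift item [B → β . c γ] (dot before a terminal).

Augment with D' → D and build the canonical LR(0) collection (I0 = CLOSURE({[D' → . D]}), then GOTO on every symbol after a dot until no new states appear). It has 12 states:
  I0: { [C → . a D], [C → . g], [D → . X X], [D' → . D], [X → . C *], [X → . n n *] }  — shift
  I1: { [X → C . *] }  — shift
  I2: { [D' → D .] }  — accept
  I3: { [C → . a D], [C → . g], [D → X . X], [X → . C *], [X → . n n *] }  — shift
  I4: { [C → . a D], [C → . g], [C → a . D], [D → . X X], [X → . C *], [X → . n n *] }  — shift
  I5: { [C → g .] }  — reduce
  I6: { [X → n . n *] }  — shift
  I7: { [X → n n . *] }  — shift
  I8: { [X → n n * .] }  — reduce
  I9: { [C → a D .] }  — reduce
  I10: { [D → X X .] }  — reduce
  I11: { [X → C * .] }  — reduce

No state contains both a complete item and a shift item.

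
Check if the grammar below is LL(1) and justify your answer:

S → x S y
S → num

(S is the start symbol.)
A grammar is LL(1) if for each non-terminal N with multiple productions, the predict sets of those productions are pairwise disjoint, where PREDICT(N → α) = (FIRST(α) \ {ε}) ∪ (FOLLOW(N) if α ⇒* ε).

For S:
  PREDICT(S → x S y) = { 'x' }
  PREDICT(S → num) = { 'num' }

All predict sets are disjoint. The grammar IS LL(1).

Answer: Yes, the grammar is LL(1).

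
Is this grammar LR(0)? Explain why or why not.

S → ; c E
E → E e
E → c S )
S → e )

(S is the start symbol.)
No. Shift-reduce conflict between [S → ; c E .] and [E → E . e]

A grammar is LR(0) if no state in the canonical LR(0) collection has:
  - both a shift item (dot before a terminal) and a complete item (shift-reduce conflict), or
  - two or more complete items (reduce-reduce conflict; the accept item [S' → S .] counts as a complete item here).

Augment with S' → S and build the canonical LR(0) collection (I0 = CLOSURE({[S' → . S]}), then GOTO on every symbol after a dot until no new states appear). It has 11 states:
  I0: { [S → . ; c E], [S → . e )], [S' → . S] }  — shift
  I1: { [S → ; . c E] }  — shift
  I2: { [S' → S .] }  — accept
  I3: { [S → e . )] }  — shift
  I4: { [S → e ) .] }  — reduce
  I5: { [E → . E e], [E → . c S )], [S → ; c . E] }  — shift
  I6: { [E → E . e], [S → ; c E .] }  — shift, reduce
  I7: { [E → c . S )], [S → . ; c E], [S → . e )] }  — shift
  I8: { [E → c S . )] }  — shift
  I9: { [E → c S ) .] }  — reduce
  I10: { [E → E e .] }  — reduce

Conflict in state I6:
  Shift-reduce conflict between [S → ; c E .] and [E → E . e]
So the grammar is NOT LR(0).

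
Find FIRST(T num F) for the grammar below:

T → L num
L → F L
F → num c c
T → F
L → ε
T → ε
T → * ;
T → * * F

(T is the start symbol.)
FIRST sets of the non-terminals involved (from the grammar, by fixed-point iteration):
  FIRST(T) = { '*', 'num', ε }

To compute FIRST(T num F), process the symbols left to right:
Symbol T is a non-terminal. Add FIRST(T) \ {ε} = { '*', 'num' }
T is nullable (ε ∈ FIRST(T)), continue to the next symbol.
Symbol num is a terminal. Add 'num' and stop.
FIRST(T num F) = { '*', 'num' }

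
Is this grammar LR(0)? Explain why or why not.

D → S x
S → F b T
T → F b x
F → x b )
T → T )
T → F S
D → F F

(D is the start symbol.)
No. Shift-reduce conflict between [S → F b T .] and [T → T . )]

Augment with D' → D and build the canonical LR(0) collection (I0 = CLOSURE({[D' → . D]}), then GOTO on every symbol after a dot until no new states appear). It has 17 states:
  I0: { [D → . F F], [D → . S x], [D' → . D], [F → . x b )], [S → . F b T] }  — shift
  I1: { [D' → D .] }  — accept
  I2: { [D → F . F], [F → . x b )], [S → F . b T] }  — shift
  I3: { [D → S . x] }  — shift
  I4: { [F → x . b )] }  — shift
  I5: { [F → x b . )] }  — shift
  I6: { [F → x b ) .] }  — reduce
  I7: { [D → S x .] }  — reduce
  I8: { [D → F F .] }  — reduce
  I9: { [F → . x b )], [S → F b . T], [T → . F S], [T → . F b x], [T → . T )] }  — shift
  I10: { [F → . x b )], [S → . F b T], [T → F . S], [T → F . b x] }  — shift
  I11: { [S → F b T .], [T → T . )] }  — shift, reduce
  I12: { [T → T ) .] }  — reduce
  I13: { [S → F . b T] }  — shift
  I14: { [T → F S .] }  — reduce
  I15: { [T → F b . x] }  — shift
  I16: { [T → F b x .] }  — reduce

Conflict in state I11:
  Shift-reduce conflict between [S → F b T .] and [T → T . )]
So the grammar is NOT LR(0).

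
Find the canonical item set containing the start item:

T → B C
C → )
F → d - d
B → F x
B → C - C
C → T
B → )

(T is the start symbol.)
{ [B → . )], [B → . C - C], [B → . F x], [C → . )], [C → . T], [F → . d - d], [T → . B C], [T' → . T] }

First, augment the grammar with T' → T
I₀ = CLOSURE({ [T' → . T] }):
  [T' → . T] has the dot before T: add [T → . B C]
  [T → . B C] has the dot before B: add [B → . F x], [B → . C - C], [B → . )]
  [B → . F x] has the dot before F: add [F → . d - d]
  [B → . C - C] has the dot before C: add [C → . )], [C → . T]
No further items can be added.

I₀ = { [B → . )], [B → . C - C], [B → . F x], [C → . )], [C → . T], [F → . d - d], [T → . B C], [T' → . T] }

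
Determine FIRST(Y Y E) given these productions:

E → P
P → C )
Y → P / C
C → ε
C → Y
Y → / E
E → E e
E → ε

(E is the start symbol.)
FIRST sets of the non-terminals involved (from the grammar, by fixed-point iteration):
  FIRST(Y) = { ')', '/' }

To compute FIRST(Y Y E), process the symbols left to right:
Symbol Y is a non-terminal. Add FIRST(Y) \ {ε} = { ')', '/' }
Y is not nullable (ε ∉ FIRST(Y)), so stop here.
FIRST(Y Y E) = { ')', '/' }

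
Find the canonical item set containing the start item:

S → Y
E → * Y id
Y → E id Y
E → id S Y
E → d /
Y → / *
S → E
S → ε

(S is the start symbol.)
{ [E → . * Y id], [E → . d /], [E → . id S Y], [S → . E], [S → . Y], [S → .], [S' → . S], [Y → . / *], [Y → . E id Y] }

First, augment the grammar with S' → S
I₀ = CLOSURE({ [S' → . S] }):
  [S' → . S] has the dot before S: add [S → . Y], [S → . E], [S → .]
  [S → . Y] has the dot before Y: add [Y → . E id Y], [Y → . / *]
  [S → . E] has the dot before E: add [E → . * Y id], [E → . id S Y], [E → . d /]
No further items can be added.

I₀ = { [E → . * Y id], [E → . d /], [E → . id S Y], [S → . E], [S → . Y], [S → .], [S' → . S], [Y → . / *], [Y → . E id Y] }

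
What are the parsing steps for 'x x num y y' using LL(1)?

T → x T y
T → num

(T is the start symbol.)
Stack is shown with the top on the left.

Stack      Input          Action
--------------------------------
T $        x x num y y $  output T → x T y
x T y $    x x num y y $  match 'x'
T y $      x num y y $    output T → x T y
x T y y $  x num y y $    match 'x'
T y y $    num y y $      output T → num
num y y $  num y y $      match 'num'
y y $      y y $          match 'y'
y $        y $            match 'y'
$          $              accept

The string is accepted.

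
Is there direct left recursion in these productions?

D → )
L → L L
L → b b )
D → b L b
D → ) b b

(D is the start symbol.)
Yes, L is left-recursive

Direct left recursion occurs when N → N α for some non-terminal N (the right-hand side begins with the left-hand side itself).

D → ): starts with ')'
L → L L: LEFT RECURSIVE (starts with L)
L → b b ): starts with b
D → b L b: starts with b
D → ) b b: starts with ')'

The grammar has direct left recursion on: L.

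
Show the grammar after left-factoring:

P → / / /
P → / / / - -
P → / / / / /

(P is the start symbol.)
Left-factoring transforms A → αβ₁ | αβ₂ into A → αA' and A' → β₁ | β₂
(α is the longest common prefix among the alternatives). Repeat until
no nonterminal has two alternatives with a common prefix.

Round 1: P has alternatives sharing prefix '/ / /'. Introduce P': P → / / / P'
  Add: P' → ε
  Add: P' → - -
  Add: P' → / /

No remaining common prefixes — done.

Resulting grammar:
P → / / / P'
P' → ε
P' → - -
P' → / /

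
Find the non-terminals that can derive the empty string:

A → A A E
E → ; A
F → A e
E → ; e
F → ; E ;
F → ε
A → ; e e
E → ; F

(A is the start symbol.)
{ 'F' }

ε-productions: F → ε
So F is immediately nullable.
No further non-terminal can be added: every production for the remaining non-terminals contains a terminal or a non-nullable non-terminal.
Nullable = { 'F' }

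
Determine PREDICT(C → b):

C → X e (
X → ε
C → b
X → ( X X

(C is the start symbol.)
{ 'b' }

PREDICT(C → b) = (FIRST(RHS) \ {ε}) ∪ (FOLLOW(C) if ε ∈ FIRST(RHS), i.e. RHS ⇒* ε)
FIRST(b) = { 'b' }
ε ∉ FIRST(b), so FOLLOW(C) is not added.
PREDICT(C → b) = { 'b' }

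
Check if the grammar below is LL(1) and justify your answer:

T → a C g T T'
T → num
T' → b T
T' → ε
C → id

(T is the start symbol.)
No. Predict set conflict for T': { 'b' }

Relevant sets:
  FOLLOW(T') = { $, 'b' }

For T:
  PREDICT(T → a C g T T') = { 'a' }
  PREDICT(T → num) = { 'num' }
For T':
  PREDICT(T' → b T) = { 'b' }
  PREDICT(T' → ε) = { $, 'b' }
C has a single production, so nothing to check there.

Conflict found: Predict set conflict for T': { 'b' }
The grammar is NOT LL(1).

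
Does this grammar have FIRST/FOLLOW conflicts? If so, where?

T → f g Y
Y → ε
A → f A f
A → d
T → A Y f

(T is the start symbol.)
No FIRST/FOLLOW conflicts.

A FIRST/FOLLOW conflict occurs when a non-terminal N has a nullable alternative N → β (β ⇒* ε) and another alternative N → α with FIRST(α) ∩ FOLLOW(N) ≠ ∅: on such a lookahead the parser cannot decide between expanding α and letting N vanish via β.

Nullable non-terminals: Y.
Y has a nullable alternative but only one production, so nothing to check.

A, T have no nullable alternative, so no FIRST/FOLLOW check is needed there.

No FIRST/FOLLOW conflicts found.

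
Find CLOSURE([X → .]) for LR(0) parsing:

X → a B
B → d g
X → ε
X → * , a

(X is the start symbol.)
{ [X → .] }

Start with: [X → .]
The dot is at the end, so nothing is added.

CLOSURE = { [X → .] }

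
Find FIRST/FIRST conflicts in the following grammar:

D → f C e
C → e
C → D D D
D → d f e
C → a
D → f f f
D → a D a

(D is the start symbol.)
Yes. D → f C e / D → f f f on { 'f' }; C → D D D / C → a on { 'a' }

FIRST sets of the non-terminals at (or reachable through a nullable prefix from) the front of some alternative:
  FIRST(D) = { 'a', 'd', 'f' }

Productions for D:
  D → f C e: FIRST = { 'f' }
  D → d f e: FIRST = { 'd' }
  D → f f f: FIRST = { 'f' }
  D → a D a: FIRST = { 'a' }
Productions for C:
  C → e: FIRST = { 'e' }
  C → D D D: FIRST = { 'a', 'd', 'f' }
  C → a: FIRST = { 'a' }

Conflict for D: D → f C e and D → f f f
  Overlap: { 'f' }
Conflict for C: C → D D D and C → a
  Overlap: { 'a' }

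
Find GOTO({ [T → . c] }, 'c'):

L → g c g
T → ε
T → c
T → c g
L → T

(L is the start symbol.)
{ [T → c .] }

GOTO(I, 'c') = CLOSURE({ [A → αX.β] : [A → α.Xβ] ∈ I, X = 'c' })

Items with dot before 'c', with the dot advanced:
  [T → . c] → [T → c .]
Closure adds nothing (no advanced item has the dot before a non-terminal).

GOTO = { [T → c .] }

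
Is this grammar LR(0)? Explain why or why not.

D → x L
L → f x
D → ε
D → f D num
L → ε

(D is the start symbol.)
No. Shift-reduce conflict between [D → .] and [D → . f D num]

A grammar is LR(0) if no state in the canonical LR(0) collection has:
  - both a shift item (dot before a terminal) and a complete item (shift-reduce conflict), or
  - two or more complete items (reduce-reduce conflict; the accept item [D' → D .] counts as a complete item here).

Augment with D' → D and build the canonical LR(0) collection (I0 = CLOSURE({[D' → . D]}), then GOTO on every symbol after a dot until no new states appear). It has 9 states:
  I0: { [D → . f D num], [D → . x L], [D → .], [D' → . D] }  — shift, reduce
  I1: { [D' → D .] }  — accept
  I2: { [D → . f D num], [D → . x L], [D → .], [D → f . D num] }  — shift, reduce
  I3: { [D → x . L], [L → . f x], [L → .] }  — shift, reduce
  I4: { [D → x L .] }  — reduce
  I5: { [L → f . x] }  — shift
  I6: { [L → f x .] }  — reduce
  I7: { [D → f D . num] }  — shift
  I8: { [D → f D num .] }  — reduce

Conflict in state I0:
  Shift-reduce conflict between [D → .] and [D → . f D num]
So the grammar is NOT LR(0).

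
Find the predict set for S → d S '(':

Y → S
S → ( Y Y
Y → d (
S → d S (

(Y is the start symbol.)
{ 'd' }

PREDICT(S → d S '(') = (FIRST(RHS) \ {ε}) ∪ (FOLLOW(S) if ε ∈ FIRST(RHS), i.e. RHS ⇒* ε)
FIRST(d S '(') = { 'd' }
ε ∉ FIRST(d S '('), so FOLLOW(S) is not added.
PREDICT(S → d S '(') = { 'd' }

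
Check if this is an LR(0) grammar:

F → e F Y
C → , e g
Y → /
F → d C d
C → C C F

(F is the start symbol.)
Augment with F' → F and build the canonical LR(0) collection (I0 = CLOSURE({[F' → . F]}), then GOTO on every symbol after a dot until no new states appear). It has 14 states:
  I0: { [F → . d C d], [F → . e F Y], [F' → . F] }  — shift
  I1: { [F' → F .] }  — accept
  I2: { [C → . , e g], [C → . C C F], [F → d . C d] }  — shift
  I3: { [F → . d C d], [F → . e F Y], [F → e . F Y] }  — shift
  I4: { [F → e F . Y], [Y → . /] }  — shift
  I5: { [Y → / .] }  — reduce
  I6: { [F → e F Y .] }  — reduce
  I7: { [C → , . e g] }  — shift
  I8: { [C → . , e g], [C → . C C F], [C → C . C F], [F → d C . d] }  — shift
  I9: { [C → . , e g], [C → . C C F], [C → C . C F], [C → C C . F], [F → . d C d], [F → . e F Y] }  — shift
  I10: { [F → d C d .] }  — reduce
  I11: { [C → C C F .] }  — reduce
  I12: { [C → , e . g] }  — shift
  I13: { [C → , e g .] }  — reduce

Every state is either a pure shift/goto state or contains exactly one complete item and nothing to shift — no conflicts. The grammar is LR(0).

Answer: Yes, the grammar is LR(0)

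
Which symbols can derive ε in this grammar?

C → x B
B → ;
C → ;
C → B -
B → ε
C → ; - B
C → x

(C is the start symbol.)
A non-terminal is nullable if it can derive ε (the empty string): either it has an ε-production, or it has a production whose right-hand side consists entirely of nullable non-terminals.

ε-productions: B → ε
So B is immediately nullable.
No further non-terminal can be added: every production for the remaining non-terminals contains a terminal or a non-nullable non-terminal.
Nullable = { 'B' }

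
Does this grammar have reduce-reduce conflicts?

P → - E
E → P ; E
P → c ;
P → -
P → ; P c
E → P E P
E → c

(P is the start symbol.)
Yes — I16: [E → c .] vs [P → ; P c .]

A reduce-reduce conflict occurs when an LR(0) state has two complete items [A → α .] and [B → β .] — both call for a reduction, and with no lookahead the parser cannot choose between them.

Augment with P' → P and build the canonical LR(0) collection (I0 = CLOSURE({[P' → . P]}), then GOTO on every symbol after a dot until no new states appear). It has 17 states:
  I0: { [P → . - E], [P → . -], [P → . ; P c], [P → . c ;], [P' → . P] }  — shift
  I1: { [E → . P ; E], [E → . P E P], [E → . c], [P → - . E], [P → - .], [P → . - E], [P → . -], [P → . ; P c], [P → . c ;] }  — shift, reduce
  I2: { [P → . - E], [P → . -], [P → . ; P c], [P → . c ;], [P → ; . P c] }  — shift
  I3: { [P' → P .] }  — accept
  I4: { [P → c . ;] }  — shift
  I5: { [P → c ; .] }  — reduce
  I6: { [P → ; P . c] }  — shift
  I7: { [P → ; P c .] }  — reduce
  I8: { [P → - E .] }  — reduce
  I9: { [E → . P ; E], [E → . P E P], [E → . c], [E → P . ; E], [E → P . E P], [P → . - E], [P → . -], [P → . ; P c], [P → . c ;] }  — shift
  I10: { [E → c .], [P → c . ;] }  — shift, reduce
  I11: { [E → . P ; E], [E → . P E P], [E → . c], [E → P ; . E], [P → . - E], [P → . -], [P → . ; P c], [P → . c ;], [P → ; . P c] }  — shift
  I12: { [E → P E . P], [P → . - E], [P → . -], [P → . ; P c], [P → . c ;] }  — shift
  I13: { [E → P E P .] }  — reduce
  I14: { [E → P ; E .] }  — reduce
  I15: { [E → . P ; E], [E → . P E P], [E → . c], [E → P . ; E], [E → P . E P], [P → . - E], [P → . -], [P → . ; P c], [P → . c ;], [P → ; P . c] }  — shift
  I16: { [E → c .], [P → ; P c .], [P → c . ;] }  — shift, 2 reduces

I16 contains complete items [E → c .], [P → ; P c .] — reduce-reduce conflict.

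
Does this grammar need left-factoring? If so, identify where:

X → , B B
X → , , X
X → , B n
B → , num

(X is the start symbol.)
Yes, X has productions with common prefix ','

Left-factoring is needed when two productions for the same non-terminal
share a common prefix on the right-hand side.

Productions for X:
  X → , B B
  X → , , X
  X → , B n

Found common prefix ',' in productions for X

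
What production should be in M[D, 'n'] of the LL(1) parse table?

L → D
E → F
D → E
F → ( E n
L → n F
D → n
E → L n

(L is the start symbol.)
To find M[D, 'n'], we find productions for D where 'n' is in the predict set (PREDICT(N → α) = (FIRST(α) \ {ε}) ∪ (FOLLOW(N) if α ⇒* ε)).

Relevant sets:
  FIRST(E) = { '(', 'n' }

D → E: PREDICT = { '(', 'n' }
  'n' is in predict set, so this production goes in M[D, 'n']
D → n: PREDICT = { 'n' }
  'n' is in predict set, so this production goes in M[D, 'n']

M[D, 'n'] = D → E, D → n  (a multiply-defined cell — the grammar is not LL(1))

Answer: D → E, D → n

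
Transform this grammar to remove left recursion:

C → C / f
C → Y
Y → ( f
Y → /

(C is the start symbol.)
C → Y C'
C' → / f C'
C' → ε
Y → ( f
Y → /

C is directly left-recursive. The standard transformation for
  A → A α₁ | ... | A α_m | β₁ | ... | β_n
is
  A  → β₁ A' | ... | β_n A'
  A' → α₁ A' | ... | α_m A' | ε

C → Y becomes C → Y C'
C → C / f becomes C' → / f C'
Add C' → ε

Productions for other non-terminals are unchanged:
  Y → ( f
  Y → /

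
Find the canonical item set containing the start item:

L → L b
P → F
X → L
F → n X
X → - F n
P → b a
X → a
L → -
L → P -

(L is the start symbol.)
First, augment the grammar with L' → L
I₀ = CLOSURE({ [L' → . L] }):
  [L' → . L] has the dot before L: add [L → . L b], [L → . -], [L → . P -]
  [L → . P -] has the dot before P: add [P → . F], [P → . b a]
  [P → . F] has the dot before F: add [F → . n X]
No further items can be added.

I₀ = { [F → . n X], [L → . -], [L → . L b], [L → . P -], [L' → . L], [P → . F], [P → . b a] }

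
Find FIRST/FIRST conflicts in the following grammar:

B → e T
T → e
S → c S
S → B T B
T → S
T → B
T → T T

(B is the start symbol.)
Yes. T → e / T → S on { 'e' }; T → e / T → B on { 'e' }; T → e / T → T T on { 'e' }; T → S / T → B on { 'e' }; T → S / T → T T on { 'c', 'e' }; T → B / T → T T on { 'e' }

FIRST sets of the non-terminals at (or reachable through a nullable prefix from) the front of some alternative:
  FIRST(S) = { 'c', 'e' }
  FIRST(B) = { 'e' }
  FIRST(T) = { 'c', 'e' }

Productions for T:
  T → e: FIRST = { 'e' }
  T → S: FIRST = { 'c', 'e' }
  T → B: FIRST = { 'e' }
  T → T T: FIRST = { 'c', 'e' }
Productions for S:
  S → c S: FIRST = { 'c' }
  S → B T B: FIRST = { 'e' }
B has only one production, so no FIRST/FIRST conflict is possible there.

Conflict for T: T → e and T → S
  Overlap: { 'e' }
Conflict for T: T → e and T → B
  Overlap: { 'e' }
Conflict for T: T → e and T → T T
  Overlap: { 'e' }
Conflict for T: T → S and T → B
  Overlap: { 'e' }
Conflict for T: T → S and T → T T
  Overlap: { 'c', 'e' }
Conflict for T: T → B and T → T T
  Overlap: { 'e' }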